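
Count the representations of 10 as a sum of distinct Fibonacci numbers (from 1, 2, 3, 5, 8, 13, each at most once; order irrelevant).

2

10 = 8+2 = 5+3+2 — 2 representations.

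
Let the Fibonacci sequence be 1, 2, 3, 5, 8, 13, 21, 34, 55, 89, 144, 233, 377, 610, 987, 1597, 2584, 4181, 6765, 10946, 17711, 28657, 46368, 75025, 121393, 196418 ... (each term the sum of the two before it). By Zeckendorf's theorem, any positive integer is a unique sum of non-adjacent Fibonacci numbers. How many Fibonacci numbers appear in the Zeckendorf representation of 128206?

128206: greatest Fibonacci not exceeding it is 121393, leaving 6813
6813: greatest Fibonacci not exceeding it is 6765, leaving 48
48: greatest Fibonacci not exceeding it is 34, leaving 14
14: greatest Fibonacci not exceeding it is 13, leaving 1
1: greatest Fibonacci not exceeding it is 1, leaving 0
128206 = 121393 + 6765 + 34 + 13 + 1, which has 5 terms.

5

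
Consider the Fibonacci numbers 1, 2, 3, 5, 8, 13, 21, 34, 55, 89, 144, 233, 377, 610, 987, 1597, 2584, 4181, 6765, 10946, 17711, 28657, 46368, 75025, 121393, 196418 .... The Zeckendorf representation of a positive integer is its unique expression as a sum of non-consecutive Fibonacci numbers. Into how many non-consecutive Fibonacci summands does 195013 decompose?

Greedy algorithm:
195013: greatest Fibonacci not exceeding it is 121393, leaving 73620
73620: greatest Fibonacci not exceeding it is 46368, leaving 27252
27252: greatest Fibonacci not exceeding it is 17711, leaving 9541
9541: greatest Fibonacci not exceeding it is 6765, leaving 2776
2776: greatest Fibonacci not exceeding it is 2584, leaving 192
192: greatest Fibonacci not exceeding it is 144, leaving 48
48: greatest Fibonacci not exceeding it is 34, leaving 14
14: greatest Fibonacci not exceeding it is 13, leaving 1
1: greatest Fibonacci not exceeding it is 1, leaving 0
195013 = 121393 + 46368 + 17711 + 6765 + 2584 + 144 + 34 + 13 + 1, which has 9 terms.

9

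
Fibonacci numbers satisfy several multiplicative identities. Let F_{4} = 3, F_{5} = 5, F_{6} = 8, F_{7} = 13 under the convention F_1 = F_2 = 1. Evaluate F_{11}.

By the addition formula F_{m+n} = F_m F_{n+1} + F_{m−1} F_n with m=5, n=6: F_{11} = 5·13 + 3·8 = 65 + 24 = 89.

89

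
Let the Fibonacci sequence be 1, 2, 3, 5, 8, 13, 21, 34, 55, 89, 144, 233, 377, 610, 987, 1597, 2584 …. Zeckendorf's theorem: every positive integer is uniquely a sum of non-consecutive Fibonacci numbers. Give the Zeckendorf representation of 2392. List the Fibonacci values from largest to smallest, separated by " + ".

1597 + 610 + 144 + 34 + 5 + 2

Greedily peel off the largest Fibonacci term at each step:
take 1597 (≤ 2392); 2392 − 1597 = 795
take 610 (≤ 795); 795 − 610 = 185
take 144 (≤ 185); 185 − 144 = 41
take 34 (≤ 41); 41 − 34 = 7
take 5 (≤ 7); 7 − 5 = 2
take 2 (≤ 2); 2 − 2 = 0
So 2392 = 1597 + 610 + 144 + 34 + 5 + 2, with no two terms consecutive in the sequence.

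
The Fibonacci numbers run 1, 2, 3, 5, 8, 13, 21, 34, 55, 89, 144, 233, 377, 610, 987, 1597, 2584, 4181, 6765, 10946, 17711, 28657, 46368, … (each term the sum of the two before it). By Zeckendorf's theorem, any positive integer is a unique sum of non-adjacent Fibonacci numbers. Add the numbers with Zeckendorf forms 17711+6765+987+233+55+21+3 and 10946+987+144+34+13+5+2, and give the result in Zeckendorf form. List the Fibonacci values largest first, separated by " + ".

The two numbers are 25775 and 12131, so their sum is 37906.
subtract 28657 from 37906: 9249 remains
subtract 6765 from 9249: 2484 remains
subtract 1597 from 2484: 887 remains
subtract 610 from 887: 277 remains
subtract 233 from 277: 44 remains
subtract 34 from 44: 10 remains
subtract 8 from 10: 2 remains
subtract 2 from 2: 0 remains

28657 + 6765 + 1597 + 610 + 233 + 34 + 8 + 2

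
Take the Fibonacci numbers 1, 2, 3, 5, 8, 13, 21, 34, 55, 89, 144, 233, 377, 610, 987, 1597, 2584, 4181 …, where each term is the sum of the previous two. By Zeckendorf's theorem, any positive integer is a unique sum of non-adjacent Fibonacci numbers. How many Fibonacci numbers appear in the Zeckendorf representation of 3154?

Greedy algorithm:
take 2584 (≤ 3154); 3154 − 2584 = 570
take 377 (≤ 570); 570 − 377 = 193
take 144 (≤ 193); 193 − 144 = 49
take 34 (≤ 49); 49 − 34 = 15
take 13 (≤ 15); 15 − 13 = 2
take 2 (≤ 2); 2 − 2 = 0
3154 = 2584 + 377 + 144 + 34 + 13 + 2, which has 6 terms.

6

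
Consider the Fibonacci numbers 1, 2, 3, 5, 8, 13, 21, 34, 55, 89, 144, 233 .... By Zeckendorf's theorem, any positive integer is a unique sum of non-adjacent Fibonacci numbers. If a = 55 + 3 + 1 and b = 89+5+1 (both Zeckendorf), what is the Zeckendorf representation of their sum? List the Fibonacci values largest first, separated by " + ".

The two numbers are 59 and 95, so their sum is 154.
subtract 144 from 154: 10 remains
subtract 8 from 10: 2 remains
subtract 2 from 2: 0 remains

144 + 8 + 2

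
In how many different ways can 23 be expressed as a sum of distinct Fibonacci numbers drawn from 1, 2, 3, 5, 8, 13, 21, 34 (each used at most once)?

23 = 21+2 = 13+8+2 = 13+5+3+2 — 3 representations.

3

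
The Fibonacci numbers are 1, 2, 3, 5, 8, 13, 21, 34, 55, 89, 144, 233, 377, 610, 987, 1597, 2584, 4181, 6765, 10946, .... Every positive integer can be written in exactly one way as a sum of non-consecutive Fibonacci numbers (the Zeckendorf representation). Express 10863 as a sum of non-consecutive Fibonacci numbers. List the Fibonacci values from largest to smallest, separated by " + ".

largest Fibonacci ≤ 10863 is 6765; 10863 − 6765 = 4098
largest Fibonacci ≤ 4098 is 2584; 4098 − 2584 = 1514
largest Fibonacci ≤ 1514 is 987; 1514 − 987 = 527
largest Fibonacci ≤ 527 is 377; 527 − 377 = 150
largest Fibonacci ≤ 150 is 144; 150 − 144 = 6
largest Fibonacci ≤ 6 is 5; 6 − 5 = 1
largest Fibonacci ≤ 1 is 1; 1 − 1 = 0
So 10863 = 6765 + 2584 + 987 + 377 + 144 + 5 + 1, with no two terms consecutive in the sequence.

6765 + 2584 + 987 + 377 + 144 + 5 + 1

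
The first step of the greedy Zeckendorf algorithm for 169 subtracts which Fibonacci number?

144

144 ≤ 169 < 233, so the largest Fibonacci number not exceeding 169 is 144.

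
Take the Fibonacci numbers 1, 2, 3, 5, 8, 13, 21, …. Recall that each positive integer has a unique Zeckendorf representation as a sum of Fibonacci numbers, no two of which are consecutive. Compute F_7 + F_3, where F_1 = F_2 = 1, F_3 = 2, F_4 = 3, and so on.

F_7 + F_3 = 13 + 2 = 15.

15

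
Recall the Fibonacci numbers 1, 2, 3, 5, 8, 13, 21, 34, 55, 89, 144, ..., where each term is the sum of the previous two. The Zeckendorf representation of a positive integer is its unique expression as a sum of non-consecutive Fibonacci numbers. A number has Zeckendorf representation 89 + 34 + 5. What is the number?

128

89 + 34 + 5 = 128.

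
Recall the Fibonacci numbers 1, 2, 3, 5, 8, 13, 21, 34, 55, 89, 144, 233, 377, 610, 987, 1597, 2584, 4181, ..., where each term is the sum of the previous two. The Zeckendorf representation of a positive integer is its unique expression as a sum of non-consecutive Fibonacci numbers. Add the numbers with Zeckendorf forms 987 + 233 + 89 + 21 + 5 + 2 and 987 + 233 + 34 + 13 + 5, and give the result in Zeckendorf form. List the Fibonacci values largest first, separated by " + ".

The two numbers are 1337 and 1272, so their sum is 2609.
2609 − 2584 = 25
25 − 21 = 4
4 − 3 = 1
1 − 1 = 0

2584 + 21 + 3 + 1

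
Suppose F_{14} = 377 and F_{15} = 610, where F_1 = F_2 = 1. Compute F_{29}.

By F_{2k+1} = F_k² + F_{k+1}²: F_{29} = 377² + 610² = 142129 + 372100 = 514229.

514229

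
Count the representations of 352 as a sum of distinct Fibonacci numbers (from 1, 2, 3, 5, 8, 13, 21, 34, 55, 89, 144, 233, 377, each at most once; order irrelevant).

9

Each representation comes from the Zeckendorf form by replacing some F_k with F_{k−1} + F_{k−2} where possible.
352 = 233+89+21+8+1 = 233+89+21+5+3+1 = 233+55+34+21+8+1 = 233+89+13+8+5+3+1 = 233+55+34+21+5+3+1 = … (4 more), for 9 in all.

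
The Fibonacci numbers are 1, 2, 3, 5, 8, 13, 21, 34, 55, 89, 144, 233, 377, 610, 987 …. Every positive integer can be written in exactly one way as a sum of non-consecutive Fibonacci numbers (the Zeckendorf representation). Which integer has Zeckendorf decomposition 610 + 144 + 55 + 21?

610 + 144 + 55 + 21 = 830.

830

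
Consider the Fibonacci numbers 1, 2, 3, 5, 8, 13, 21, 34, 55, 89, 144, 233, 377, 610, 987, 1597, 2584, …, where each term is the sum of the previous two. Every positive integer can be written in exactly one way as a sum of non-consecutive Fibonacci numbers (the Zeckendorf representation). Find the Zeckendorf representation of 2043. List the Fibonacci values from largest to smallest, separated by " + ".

Repeatedly subtract the largest Fibonacci number that fits:
largest Fibonacci ≤ 2043 is 1597; 2043 − 1597 = 446
largest Fibonacci ≤ 446 is 377; 446 − 377 = 69
largest Fibonacci ≤ 69 is 55; 69 − 55 = 14
largest Fibonacci ≤ 14 is 13; 14 − 13 = 1
largest Fibonacci ≤ 1 is 1; 1 − 1 = 0
So 2043 = 1597 + 377 + 55 + 13 + 1, with no two terms consecutive in the sequence.

1597 + 377 + 55 + 13 + 1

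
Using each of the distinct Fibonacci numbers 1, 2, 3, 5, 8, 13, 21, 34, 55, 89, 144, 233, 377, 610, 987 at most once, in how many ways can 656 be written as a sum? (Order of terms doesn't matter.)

7

Each representation comes from the Zeckendorf form by replacing some F_k with F_{k−1} + F_{k−2} where possible.
656 = 610+34+8+3+1 = 610+21+13+8+3+1 = 377+233+34+8+3+1 = … (4 more), for 7 in all.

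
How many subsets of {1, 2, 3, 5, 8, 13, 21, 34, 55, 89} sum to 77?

5

77 = 55+21+1 = 55+13+8+1 = 55+13+5+3+1 = 34+21+13+8+1 = … (1 more), for 5 in all.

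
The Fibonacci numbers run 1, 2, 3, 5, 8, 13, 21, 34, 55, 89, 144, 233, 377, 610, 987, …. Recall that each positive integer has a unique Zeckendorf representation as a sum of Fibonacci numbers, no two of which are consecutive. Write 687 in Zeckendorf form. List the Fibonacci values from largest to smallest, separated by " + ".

610 + 55 + 21 + 1

Greedy algorithm:
take 610 (≤ 687); 687 − 610 = 77
take 55 (≤ 77); 77 − 55 = 22
take 21 (≤ 22); 22 − 21 = 1
take 1 (≤ 1); 1 − 1 = 0
So 687 = 610 + 55 + 21 + 1, with no two terms consecutive in the sequence.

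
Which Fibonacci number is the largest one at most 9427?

6765

6765 ≤ 9427 < 10946, so the largest Fibonacci number not exceeding 9427 is 6765.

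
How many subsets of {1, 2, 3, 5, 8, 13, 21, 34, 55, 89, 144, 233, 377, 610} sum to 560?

560 = 377+144+34+5 = 377+144+34+3+2 = 377+144+21+13+5 = 377+89+55+34+5 = 377+144+21+13+3+2 = … (10 more), for 15 in all.

15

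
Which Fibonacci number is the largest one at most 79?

55 ≤ 79 < 89, so the largest Fibonacci number not exceeding 79 is 55.

55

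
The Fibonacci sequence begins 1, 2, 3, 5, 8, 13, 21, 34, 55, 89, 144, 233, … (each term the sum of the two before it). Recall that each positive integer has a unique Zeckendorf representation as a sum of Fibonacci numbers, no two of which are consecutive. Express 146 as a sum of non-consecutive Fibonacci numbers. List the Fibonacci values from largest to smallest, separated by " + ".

146 − 144 = 2
2 − 2 = 0
So 146 = 144 + 2, with no two terms consecutive in the sequence.

144 + 2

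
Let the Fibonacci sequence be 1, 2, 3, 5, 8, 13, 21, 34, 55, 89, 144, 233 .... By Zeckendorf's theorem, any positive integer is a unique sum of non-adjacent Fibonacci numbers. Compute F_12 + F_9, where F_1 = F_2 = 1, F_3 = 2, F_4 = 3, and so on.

F_12 + F_9 = 144 + 34 = 178.

178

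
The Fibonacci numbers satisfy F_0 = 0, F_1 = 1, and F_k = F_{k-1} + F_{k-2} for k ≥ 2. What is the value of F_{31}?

1346269

Iterating the recurrence up to F_{26} = 121393 and F_{25} = 75025:
F_{27} = F_{26} + F_{25} = 121393 + 75025 = 196418
F_{28} = F_{27} + F_{26} = 196418 + 121393 = 317811
F_{29} = F_{28} + F_{27} = 317811 + 196418 = 514229
F_{30} = F_{29} + F_{28} = 514229 + 317811 = 832040
F_{31} = F_{30} + F_{29} = 832040 + 514229 = 1346269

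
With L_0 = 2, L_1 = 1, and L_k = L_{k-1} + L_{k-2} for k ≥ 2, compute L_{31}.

Iterating the recurrence up to L_{25} = 167761 and L_{24} = 103682:
L_{26} = L_{25} + L_{24} = 167761 + 103682 = 271443
L_{27} = L_{26} + L_{25} = 271443 + 167761 = 439204
L_{28} = L_{27} + L_{26} = 439204 + 271443 = 710647
L_{29} = L_{28} + L_{27} = 710647 + 439204 = 1149851
L_{30} = L_{29} + L_{28} = 1149851 + 710647 = 1860498
L_{31} = L_{30} + L_{29} = 1860498 + 1149851 = 3010349

3010349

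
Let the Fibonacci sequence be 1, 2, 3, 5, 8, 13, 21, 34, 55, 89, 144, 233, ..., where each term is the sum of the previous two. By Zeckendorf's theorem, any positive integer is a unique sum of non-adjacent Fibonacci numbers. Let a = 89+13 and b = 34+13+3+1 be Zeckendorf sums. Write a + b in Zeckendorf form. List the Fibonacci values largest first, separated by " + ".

144 + 8 + 1

The two numbers are 102 and 51, so their sum is 153.
Repeatedly subtract the largest Fibonacci number that fits:
take 144 (≤ 153); 153 − 144 = 9
take 8 (≤ 9); 9 − 8 = 1
take 1 (≤ 1); 1 − 1 = 0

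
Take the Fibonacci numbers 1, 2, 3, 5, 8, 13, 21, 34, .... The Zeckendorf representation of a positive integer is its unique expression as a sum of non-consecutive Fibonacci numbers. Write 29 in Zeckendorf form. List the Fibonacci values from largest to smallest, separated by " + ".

Greedily peel off the largest Fibonacci term at each step:
21 ≤ 29 < 34, so take 21; remainder 8
8 ≤ 8 < 13, so take 8; remainder 0
So 29 = 21 + 8, with no two terms consecutive in the sequence.

21 + 8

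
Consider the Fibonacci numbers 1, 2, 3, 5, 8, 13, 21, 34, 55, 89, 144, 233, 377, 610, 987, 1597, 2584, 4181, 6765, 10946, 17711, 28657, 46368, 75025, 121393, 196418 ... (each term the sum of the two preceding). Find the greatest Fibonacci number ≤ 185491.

121393 ≤ 185491 < 196418, so the largest Fibonacci number not exceeding 185491 is 121393.

121393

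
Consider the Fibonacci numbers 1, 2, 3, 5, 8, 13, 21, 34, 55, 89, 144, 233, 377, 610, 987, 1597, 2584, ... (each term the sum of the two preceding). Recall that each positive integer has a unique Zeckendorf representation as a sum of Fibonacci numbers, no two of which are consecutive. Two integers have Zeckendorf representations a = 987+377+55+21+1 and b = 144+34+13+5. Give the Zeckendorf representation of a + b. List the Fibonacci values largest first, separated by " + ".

The two numbers are 1441 and 196, so their sum is 1637.
Greedily peel off the largest Fibonacci term at each step:
largest Fibonacci ≤ 1637 is 1597; 1637 − 1597 = 40
largest Fibonacci ≤ 40 is 34; 40 − 34 = 6
largest Fibonacci ≤ 6 is 5; 6 − 5 = 1
largest Fibonacci ≤ 1 is 1; 1 − 1 = 0

1597 + 34 + 5 + 1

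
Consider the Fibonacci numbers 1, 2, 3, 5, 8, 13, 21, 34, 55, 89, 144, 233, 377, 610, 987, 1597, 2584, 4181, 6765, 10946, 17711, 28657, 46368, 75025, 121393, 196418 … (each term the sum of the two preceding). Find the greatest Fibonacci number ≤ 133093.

121393

121393 ≤ 133093 < 196418, so the largest Fibonacci number not exceeding 133093 is 121393.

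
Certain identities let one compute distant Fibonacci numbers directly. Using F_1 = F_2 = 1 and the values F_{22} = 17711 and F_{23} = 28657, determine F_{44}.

By the doubling identity F_{2k} = F_k(2F_{k+1} − F_k): F_{44} = 17711·(2·28657 − 17711) = 17711·39603 = 701408733.

701408733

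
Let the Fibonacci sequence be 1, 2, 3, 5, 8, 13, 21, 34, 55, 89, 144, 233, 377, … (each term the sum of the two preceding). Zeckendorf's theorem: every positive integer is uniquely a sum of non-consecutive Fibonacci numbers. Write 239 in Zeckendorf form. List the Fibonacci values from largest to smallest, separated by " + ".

subtract 233 from 239: 6 remains
subtract 5 from 6: 1 remains
subtract 1 from 1: 0 remains
So 239 = 233 + 5 + 1, with no two terms consecutive in the sequence.

233 + 5 + 1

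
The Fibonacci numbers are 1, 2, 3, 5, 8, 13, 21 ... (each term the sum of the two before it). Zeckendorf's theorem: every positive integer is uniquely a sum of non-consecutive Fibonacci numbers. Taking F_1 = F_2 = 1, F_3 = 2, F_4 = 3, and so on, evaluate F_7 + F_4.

F_7 + F_4 = 13 + 3 = 16.

16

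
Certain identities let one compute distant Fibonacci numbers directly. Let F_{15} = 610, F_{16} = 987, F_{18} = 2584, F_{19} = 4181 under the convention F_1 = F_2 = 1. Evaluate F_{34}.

By the addition formula F_{m+n} = F_m F_{n+1} + F_{m−1} F_n with m=19, n=15: F_{34} = 4181·987 + 2584·610 = 4126647 + 1576240 = 5702887.

5702887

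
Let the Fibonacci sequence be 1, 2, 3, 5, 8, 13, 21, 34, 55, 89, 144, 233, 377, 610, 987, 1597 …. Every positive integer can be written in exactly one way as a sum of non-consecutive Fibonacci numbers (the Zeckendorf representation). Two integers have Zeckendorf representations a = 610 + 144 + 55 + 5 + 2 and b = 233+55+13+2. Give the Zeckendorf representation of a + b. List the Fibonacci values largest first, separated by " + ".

The two numbers are 816 and 303, so their sum is 1119.
Repeatedly subtract the largest Fibonacci number that fits:
take 987 (≤ 1119); 1119 − 987 = 132
take 89 (≤ 132); 132 − 89 = 43
take 34 (≤ 43); 43 − 34 = 9
take 8 (≤ 9); 9 − 8 = 1
take 1 (≤ 1); 1 − 1 = 0

987 + 89 + 34 + 8 + 1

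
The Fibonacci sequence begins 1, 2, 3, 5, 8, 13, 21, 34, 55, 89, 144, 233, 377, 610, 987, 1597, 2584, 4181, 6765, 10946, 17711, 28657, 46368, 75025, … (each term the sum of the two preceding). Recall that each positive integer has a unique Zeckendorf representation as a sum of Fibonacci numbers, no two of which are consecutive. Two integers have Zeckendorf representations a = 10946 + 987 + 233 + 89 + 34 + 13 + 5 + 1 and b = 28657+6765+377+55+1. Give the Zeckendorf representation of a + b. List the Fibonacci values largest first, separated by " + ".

The two numbers are 12308 and 35855, so their sum is 48163.
48163 − 46368 = 1795
1795 − 1597 = 198
198 − 144 = 54
54 − 34 = 20
20 − 13 = 7
7 − 5 = 2
2 − 2 = 0

46368 + 1597 + 144 + 34 + 13 + 5 + 2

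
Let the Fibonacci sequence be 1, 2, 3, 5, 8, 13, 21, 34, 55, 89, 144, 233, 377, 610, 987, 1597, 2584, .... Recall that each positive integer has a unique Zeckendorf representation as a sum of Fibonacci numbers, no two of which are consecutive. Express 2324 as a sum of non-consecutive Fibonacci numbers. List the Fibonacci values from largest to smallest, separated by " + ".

1597 + 610 + 89 + 21 + 5 + 2

largest Fibonacci ≤ 2324 is 1597; 2324 − 1597 = 727
largest Fibonacci ≤ 727 is 610; 727 − 610 = 117
largest Fibonacci ≤ 117 is 89; 117 − 89 = 28
largest Fibonacci ≤ 28 is 21; 28 − 21 = 7
largest Fibonacci ≤ 7 is 5; 7 − 5 = 2
largest Fibonacci ≤ 2 is 2; 2 − 2 = 0
So 2324 = 1597 + 610 + 89 + 21 + 5 + 2, with no two terms consecutive in the sequence.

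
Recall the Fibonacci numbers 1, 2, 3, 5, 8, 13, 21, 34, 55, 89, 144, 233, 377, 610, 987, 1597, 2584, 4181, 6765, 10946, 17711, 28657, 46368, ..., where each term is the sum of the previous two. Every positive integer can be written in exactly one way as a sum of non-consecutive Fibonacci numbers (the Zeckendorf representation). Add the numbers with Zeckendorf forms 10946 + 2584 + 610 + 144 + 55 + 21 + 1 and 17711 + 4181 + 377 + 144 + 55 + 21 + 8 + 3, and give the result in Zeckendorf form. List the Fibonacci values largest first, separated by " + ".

The two numbers are 14361 and 22500, so their sum is 36861.
subtract 28657 from 36861: 8204 remains
subtract 6765 from 8204: 1439 remains
subtract 987 from 1439: 452 remains
subtract 377 from 452: 75 remains
subtract 55 from 75: 20 remains
subtract 13 from 20: 7 remains
subtract 5 from 7: 2 remains
subtract 2 from 2: 0 remains

28657 + 6765 + 987 + 377 + 55 + 13 + 5 + 2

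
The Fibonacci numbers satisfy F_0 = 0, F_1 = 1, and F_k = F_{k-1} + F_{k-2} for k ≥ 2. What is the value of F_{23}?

28657

Iterating the recurrence up to F_{19} = 4181 and F_{18} = 2584:
F_{20} = F_{19} + F_{18} = 4181 + 2584 = 6765
F_{21} = F_{20} + F_{19} = 6765 + 4181 = 10946
F_{22} = F_{21} + F_{20} = 10946 + 6765 = 17711
F_{23} = F_{22} + F_{21} = 17711 + 10946 = 28657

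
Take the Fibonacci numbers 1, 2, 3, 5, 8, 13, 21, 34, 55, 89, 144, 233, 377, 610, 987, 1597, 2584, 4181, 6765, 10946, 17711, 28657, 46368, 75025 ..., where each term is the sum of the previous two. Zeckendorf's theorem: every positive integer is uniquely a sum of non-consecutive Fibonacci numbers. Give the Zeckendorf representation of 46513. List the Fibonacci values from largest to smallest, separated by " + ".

Greedily peel off the largest Fibonacci term at each step:
take 46368 (≤ 46513); 46513 − 46368 = 145
take 144 (≤ 145); 145 − 144 = 1
take 1 (≤ 1); 1 − 1 = 0
So 46513 = 46368 + 144 + 1, with no two terms consecutive in the sequence.

46368 + 144 + 1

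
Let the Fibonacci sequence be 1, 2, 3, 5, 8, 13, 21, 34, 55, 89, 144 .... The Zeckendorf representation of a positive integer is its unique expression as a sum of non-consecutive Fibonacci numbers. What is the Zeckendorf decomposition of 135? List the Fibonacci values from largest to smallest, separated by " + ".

Greedy algorithm:
take 89 (≤ 135); 135 − 89 = 46
take 34 (≤ 46); 46 − 34 = 12
take 8 (≤ 12); 12 − 8 = 4
take 3 (≤ 4); 4 − 3 = 1
take 1 (≤ 1); 1 − 1 = 0
So 135 = 89 + 34 + 8 + 3 + 1, with no two terms consecutive in the sequence.

89 + 34 + 8 + 3 + 1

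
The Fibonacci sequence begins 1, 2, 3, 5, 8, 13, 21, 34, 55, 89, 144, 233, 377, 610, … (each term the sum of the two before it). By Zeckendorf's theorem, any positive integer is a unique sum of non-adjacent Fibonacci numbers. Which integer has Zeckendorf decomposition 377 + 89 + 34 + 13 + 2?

515

377 + 89 + 34 + 13 + 2 = 515.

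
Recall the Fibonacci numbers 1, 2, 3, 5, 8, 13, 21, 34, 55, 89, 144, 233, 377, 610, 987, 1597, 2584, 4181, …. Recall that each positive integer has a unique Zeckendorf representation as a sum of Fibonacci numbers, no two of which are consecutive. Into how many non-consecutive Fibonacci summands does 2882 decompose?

5

subtract 2584 from 2882: 298 remains
subtract 233 from 298: 65 remains
subtract 55 from 65: 10 remains
subtract 8 from 10: 2 remains
subtract 2 from 2: 0 remains
2882 = 2584 + 233 + 55 + 8 + 2, which has 5 terms.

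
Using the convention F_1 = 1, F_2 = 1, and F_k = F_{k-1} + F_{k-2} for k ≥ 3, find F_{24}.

Iterating the recurrence up to F_{18} = 2584 and F_{17} = 1597:
F_{19} = F_{18} + F_{17} = 2584 + 1597 = 4181
F_{20} = F_{19} + F_{18} = 4181 + 2584 = 6765
F_{21} = F_{20} + F_{19} = 6765 + 4181 = 10946
F_{22} = F_{21} + F_{20} = 10946 + 6765 = 17711
F_{23} = F_{22} + F_{21} = 17711 + 10946 = 28657
F_{24} = F_{23} + F_{22} = 28657 + 17711 = 46368

46368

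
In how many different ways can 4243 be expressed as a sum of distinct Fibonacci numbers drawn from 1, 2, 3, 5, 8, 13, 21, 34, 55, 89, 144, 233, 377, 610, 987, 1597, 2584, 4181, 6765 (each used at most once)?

Each representation comes from the Zeckendorf form by replacing some F_k with F_{k−1} + F_{k−2} where possible.
4243 = 4181+55+5+2 = 4181+34+21+5+2 = 2584+1597+55+5+2 = 4181+34+13+8+5+2 = … (11 more), for 15 in all.

15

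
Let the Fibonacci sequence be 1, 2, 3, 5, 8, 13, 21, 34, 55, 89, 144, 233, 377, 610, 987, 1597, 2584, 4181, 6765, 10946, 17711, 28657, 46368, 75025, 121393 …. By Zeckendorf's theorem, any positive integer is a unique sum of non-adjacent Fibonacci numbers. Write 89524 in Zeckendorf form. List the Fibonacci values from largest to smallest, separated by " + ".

Greedily peel off the largest Fibonacci term at each step:
take 75025 (≤ 89524); 89524 − 75025 = 14499
take 10946 (≤ 14499); 14499 − 10946 = 3553
take 2584 (≤ 3553); 3553 − 2584 = 969
take 610 (≤ 969); 969 − 610 = 359
take 233 (≤ 359); 359 − 233 = 126
take 89 (≤ 126); 126 − 89 = 37
take 34 (≤ 37); 37 − 34 = 3
take 3 (≤ 3); 3 − 3 = 0
So 89524 = 75025 + 10946 + 2584 + 610 + 233 + 89 + 34 + 3, with no two terms consecutive in the sequence.

75025 + 10946 + 2584 + 610 + 233 + 89 + 34 + 3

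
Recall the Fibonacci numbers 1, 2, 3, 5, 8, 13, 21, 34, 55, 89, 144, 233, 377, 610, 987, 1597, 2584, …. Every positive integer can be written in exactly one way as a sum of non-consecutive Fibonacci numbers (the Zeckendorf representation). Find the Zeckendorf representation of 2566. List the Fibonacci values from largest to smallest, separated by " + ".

1597 + 610 + 233 + 89 + 34 + 3

subtract 1597 from 2566: 969 remains
subtract 610 from 969: 359 remains
subtract 233 from 359: 126 remains
subtract 89 from 126: 37 remains
subtract 34 from 37: 3 remains
subtract 3 from 3: 0 remains
So 2566 = 1597 + 610 + 233 + 89 + 34 + 3, with no two terms consecutive in the sequence.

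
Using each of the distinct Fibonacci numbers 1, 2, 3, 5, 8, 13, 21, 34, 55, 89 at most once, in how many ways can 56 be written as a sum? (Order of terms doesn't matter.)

56 = 55+1 = 34+21+1 = 34+13+8+1 = 34+13+5+3+1 — 4 representations.

4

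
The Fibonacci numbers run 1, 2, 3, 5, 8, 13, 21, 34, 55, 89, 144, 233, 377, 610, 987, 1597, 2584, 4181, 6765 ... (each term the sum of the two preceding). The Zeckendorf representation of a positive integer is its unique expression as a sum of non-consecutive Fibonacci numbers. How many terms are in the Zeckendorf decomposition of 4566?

Greedy algorithm:
4181 ≤ 4566 < 6765, so take 4181; remainder 385
377 ≤ 385 < 610, so take 377; remainder 8
8 ≤ 8 < 13, so take 8; remainder 0
4566 = 4181 + 377 + 8, which has 3 terms.

3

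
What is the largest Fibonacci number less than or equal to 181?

144 ≤ 181 < 233, so the largest Fibonacci number not exceeding 181 is 144.

144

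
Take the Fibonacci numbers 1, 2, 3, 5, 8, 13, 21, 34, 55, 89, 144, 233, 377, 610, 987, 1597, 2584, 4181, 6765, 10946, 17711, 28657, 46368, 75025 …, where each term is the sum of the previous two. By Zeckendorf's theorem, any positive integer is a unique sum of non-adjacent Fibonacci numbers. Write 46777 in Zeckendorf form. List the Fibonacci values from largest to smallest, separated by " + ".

largest Fibonacci ≤ 46777 is 46368; 46777 − 46368 = 409
largest Fibonacci ≤ 409 is 377; 409 − 377 = 32
largest Fibonacci ≤ 32 is 21; 32 − 21 = 11
largest Fibonacci ≤ 11 is 8; 11 − 8 = 3
largest Fibonacci ≤ 3 is 3; 3 − 3 = 0
So 46777 = 46368 + 377 + 21 + 8 + 3, with no two terms consecutive in the sequence.

46368 + 377 + 21 + 8 + 3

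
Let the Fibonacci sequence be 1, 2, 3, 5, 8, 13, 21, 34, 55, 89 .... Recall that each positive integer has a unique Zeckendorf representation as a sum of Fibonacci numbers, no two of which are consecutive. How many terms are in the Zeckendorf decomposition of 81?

largest Fibonacci ≤ 81 is 55; 81 − 55 = 26
largest Fibonacci ≤ 26 is 21; 26 − 21 = 5
largest Fibonacci ≤ 5 is 5; 5 − 5 = 0
81 = 55 + 21 + 5, which has 3 terms.

3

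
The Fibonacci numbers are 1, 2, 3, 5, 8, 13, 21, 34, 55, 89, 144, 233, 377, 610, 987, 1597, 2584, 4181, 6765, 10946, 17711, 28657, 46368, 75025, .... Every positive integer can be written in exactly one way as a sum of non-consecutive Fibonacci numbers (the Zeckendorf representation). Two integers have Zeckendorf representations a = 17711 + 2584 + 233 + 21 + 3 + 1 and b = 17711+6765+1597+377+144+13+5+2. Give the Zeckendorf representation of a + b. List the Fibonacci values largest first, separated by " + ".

The two numbers are 20553 and 26614, so their sum is 47167.
46368 ≤ 47167 < 75025, so take 46368; remainder 799
610 ≤ 799 < 987, so take 610; remainder 189
144 ≤ 189 < 233, so take 144; remainder 45
34 ≤ 45 < 55, so take 34; remainder 11
8 ≤ 11 < 13, so take 8; remainder 3
3 ≤ 3 < 5, so take 3; remainder 0

46368 + 610 + 144 + 34 + 8 + 3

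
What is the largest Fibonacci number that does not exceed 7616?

6765 ≤ 7616 < 10946, so the largest Fibonacci number not exceeding 7616 is 6765.

6765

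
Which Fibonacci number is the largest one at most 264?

233

233 ≤ 264 < 377, so the largest Fibonacci number not exceeding 264 is 233.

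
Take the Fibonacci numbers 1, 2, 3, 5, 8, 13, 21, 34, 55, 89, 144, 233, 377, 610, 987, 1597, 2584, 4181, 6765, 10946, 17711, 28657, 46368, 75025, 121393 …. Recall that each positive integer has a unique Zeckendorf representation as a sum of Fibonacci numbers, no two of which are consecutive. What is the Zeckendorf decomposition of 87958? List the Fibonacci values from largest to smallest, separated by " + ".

75025 + 10946 + 1597 + 377 + 13

subtract 75025 from 87958: 12933 remains
subtract 10946 from 12933: 1987 remains
subtract 1597 from 1987: 390 remains
subtract 377 from 390: 13 remains
subtract 13 from 13: 0 remains
So 87958 = 75025 + 10946 + 1597 + 377 + 13, with no two terms consecutive in the sequence.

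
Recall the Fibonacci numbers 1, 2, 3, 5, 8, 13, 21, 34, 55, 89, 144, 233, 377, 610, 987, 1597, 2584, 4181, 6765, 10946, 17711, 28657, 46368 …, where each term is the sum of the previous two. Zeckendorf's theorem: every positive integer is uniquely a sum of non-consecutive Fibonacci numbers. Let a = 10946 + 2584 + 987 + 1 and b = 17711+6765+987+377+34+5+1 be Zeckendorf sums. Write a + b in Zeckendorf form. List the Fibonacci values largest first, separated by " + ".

The two numbers are 14518 and 25880, so their sum is 40398.
Greedily peel off the largest Fibonacci term at each step:
40398: greatest Fibonacci not exceeding it is 28657, leaving 11741
11741: greatest Fibonacci not exceeding it is 10946, leaving 795
795: greatest Fibonacci not exceeding it is 610, leaving 185
185: greatest Fibonacci not exceeding it is 144, leaving 41
41: greatest Fibonacci not exceeding it is 34, leaving 7
7: greatest Fibonacci not exceeding it is 5, leaving 2
2: greatest Fibonacci not exceeding it is 2, leaving 0

28657 + 10946 + 610 + 144 + 34 + 5 + 2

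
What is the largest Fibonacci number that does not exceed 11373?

10946 ≤ 11373 < 17711, so the largest Fibonacci number not exceeding 11373 is 10946.

10946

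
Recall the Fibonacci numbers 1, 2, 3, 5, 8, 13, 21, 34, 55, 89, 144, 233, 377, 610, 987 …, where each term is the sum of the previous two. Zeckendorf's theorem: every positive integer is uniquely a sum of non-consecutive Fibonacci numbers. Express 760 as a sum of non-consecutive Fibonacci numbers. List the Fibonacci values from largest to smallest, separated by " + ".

Greedily peel off the largest Fibonacci term at each step:
760: greatest Fibonacci not exceeding it is 610, leaving 150
150: greatest Fibonacci not exceeding it is 144, leaving 6
6: greatest Fibonacci not exceeding it is 5, leaving 1
1: greatest Fibonacci not exceeding it is 1, leaving 0
So 760 = 610 + 144 + 5 + 1, with no two terms consecutive in the sequence.

610 + 144 + 5 + 1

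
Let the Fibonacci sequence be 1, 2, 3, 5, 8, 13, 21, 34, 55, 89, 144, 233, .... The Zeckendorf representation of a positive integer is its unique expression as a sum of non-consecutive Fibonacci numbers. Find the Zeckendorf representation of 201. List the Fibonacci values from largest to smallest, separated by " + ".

144 + 55 + 2

Greedy algorithm:
201 − 144 = 57
57 − 55 = 2
2 − 2 = 0
So 201 = 144 + 55 + 2, with no two terms consecutive in the sequence.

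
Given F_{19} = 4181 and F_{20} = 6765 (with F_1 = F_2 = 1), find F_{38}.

39088169

By the doubling identity F_{2k} = F_k(2F_{k+1} − F_k): F_{38} = 4181·(2·6765 − 4181) = 4181·9349 = 39088169.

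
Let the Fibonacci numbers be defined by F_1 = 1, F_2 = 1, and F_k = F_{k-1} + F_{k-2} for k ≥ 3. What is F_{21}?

Iterating the recurrence up to F_{17} = 1597 and F_{16} = 987:
F_{18} = F_{17} + F_{16} = 1597 + 987 = 2584
F_{19} = F_{18} + F_{17} = 2584 + 1597 = 4181
F_{20} = F_{19} + F_{18} = 4181 + 2584 = 6765
F_{21} = F_{20} + F_{19} = 6765 + 4181 = 10946

10946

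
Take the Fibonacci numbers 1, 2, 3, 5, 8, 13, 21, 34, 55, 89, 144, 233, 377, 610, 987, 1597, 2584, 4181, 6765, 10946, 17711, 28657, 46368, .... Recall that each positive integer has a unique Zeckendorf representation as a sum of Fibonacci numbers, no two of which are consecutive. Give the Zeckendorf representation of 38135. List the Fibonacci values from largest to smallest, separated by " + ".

take 28657 (≤ 38135); 38135 − 28657 = 9478
take 6765 (≤ 9478); 9478 − 6765 = 2713
take 2584 (≤ 2713); 2713 − 2584 = 129
take 89 (≤ 129); 129 − 89 = 40
take 34 (≤ 40); 40 − 34 = 6
take 5 (≤ 6); 6 − 5 = 1
take 1 (≤ 1); 1 − 1 = 0
So 38135 = 28657 + 6765 + 2584 + 89 + 34 + 5 + 1, with no two terms consecutive in the sequence.

28657 + 6765 + 2584 + 89 + 34 + 5 + 1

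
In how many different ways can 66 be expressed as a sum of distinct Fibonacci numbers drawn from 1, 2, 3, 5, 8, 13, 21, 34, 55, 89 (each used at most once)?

Each representation comes from the Zeckendorf form by replacing some F_k with F_{k−1} + F_{k−2} where possible.
66 = 55+8+3 = 55+8+2+1 = 34+21+8+3 = 55+5+3+2+1 = … (3 more), for 7 in all.

7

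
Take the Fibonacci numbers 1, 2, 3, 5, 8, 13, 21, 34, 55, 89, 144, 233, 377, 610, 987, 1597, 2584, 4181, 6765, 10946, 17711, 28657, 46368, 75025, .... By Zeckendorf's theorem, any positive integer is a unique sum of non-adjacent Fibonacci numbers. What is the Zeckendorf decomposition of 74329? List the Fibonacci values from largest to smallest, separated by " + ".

46368 + 17711 + 6765 + 2584 + 610 + 233 + 55 + 3

74329: greatest Fibonacci not exceeding it is 46368, leaving 27961
27961: greatest Fibonacci not exceeding it is 17711, leaving 10250
10250: greatest Fibonacci not exceeding it is 6765, leaving 3485
3485: greatest Fibonacci not exceeding it is 2584, leaving 901
901: greatest Fibonacci not exceeding it is 610, leaving 291
291: greatest Fibonacci not exceeding it is 233, leaving 58
58: greatest Fibonacci not exceeding it is 55, leaving 3
3: greatest Fibonacci not exceeding it is 3, leaving 0
So 74329 = 46368 + 17711 + 6765 + 2584 + 610 + 233 + 55 + 3, with no two terms consecutive in the sequence.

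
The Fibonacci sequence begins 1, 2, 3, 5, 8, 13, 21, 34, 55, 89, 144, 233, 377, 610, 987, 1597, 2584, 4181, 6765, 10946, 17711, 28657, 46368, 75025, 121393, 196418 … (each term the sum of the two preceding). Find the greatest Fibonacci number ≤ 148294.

121393

121393 ≤ 148294 < 196418, so the largest Fibonacci number not exceeding 148294 is 121393.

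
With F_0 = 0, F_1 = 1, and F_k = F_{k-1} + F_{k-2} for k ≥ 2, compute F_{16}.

987

Iterating the recurrence up to F_{12} = 144 and F_{11} = 89:
F_{13} = F_{12} + F_{11} = 144 + 89 = 233
F_{14} = F_{13} + F_{12} = 233 + 144 = 377
F_{15} = F_{14} + F_{13} = 377 + 233 = 610
F_{16} = F_{15} + F_{14} = 610 + 377 = 987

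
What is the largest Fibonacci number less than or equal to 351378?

317811

317811 ≤ 351378 < 514229, so the largest Fibonacci number not exceeding 351378 is 317811.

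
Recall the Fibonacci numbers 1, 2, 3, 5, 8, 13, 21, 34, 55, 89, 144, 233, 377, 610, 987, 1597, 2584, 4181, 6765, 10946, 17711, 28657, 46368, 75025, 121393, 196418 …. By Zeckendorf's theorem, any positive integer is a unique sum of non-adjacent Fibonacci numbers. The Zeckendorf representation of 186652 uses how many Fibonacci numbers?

8

largest Fibonacci ≤ 186652 is 121393; 186652 − 121393 = 65259
largest Fibonacci ≤ 65259 is 46368; 65259 − 46368 = 18891
largest Fibonacci ≤ 18891 is 17711; 18891 − 17711 = 1180
largest Fibonacci ≤ 1180 is 987; 1180 − 987 = 193
largest Fibonacci ≤ 193 is 144; 193 − 144 = 49
largest Fibonacci ≤ 49 is 34; 49 − 34 = 15
largest Fibonacci ≤ 15 is 13; 15 − 13 = 2
largest Fibonacci ≤ 2 is 2; 2 − 2 = 0
186652 = 121393 + 46368 + 17711 + 987 + 144 + 34 + 13 + 2, which has 8 terms.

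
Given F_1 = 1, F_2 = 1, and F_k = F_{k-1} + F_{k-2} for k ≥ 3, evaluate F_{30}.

Iterating the recurrence up to F_{26} = 121393 and F_{25} = 75025:
F_{27} = F_{26} + F_{25} = 121393 + 75025 = 196418
F_{28} = F_{27} + F_{26} = 196418 + 121393 = 317811
F_{29} = F_{28} + F_{27} = 317811 + 196418 = 514229
F_{30} = F_{29} + F_{28} = 514229 + 317811 = 832040

832040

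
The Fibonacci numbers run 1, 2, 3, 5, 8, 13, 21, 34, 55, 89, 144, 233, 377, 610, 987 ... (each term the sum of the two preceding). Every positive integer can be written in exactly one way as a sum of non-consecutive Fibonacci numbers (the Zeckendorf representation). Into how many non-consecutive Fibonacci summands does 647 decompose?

3

647 − 610 = 37
37 − 34 = 3
3 − 3 = 0
647 = 610 + 34 + 3, which has 3 terms.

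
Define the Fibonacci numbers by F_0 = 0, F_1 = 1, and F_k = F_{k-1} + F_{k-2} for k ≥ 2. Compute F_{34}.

Iterating the recurrence up to F_{26} = 121393 and F_{25} = 75025:
F_{27} = F_{26} + F_{25} = 121393 + 75025 = 196418
F_{28} = F_{27} + F_{26} = 196418 + 121393 = 317811
F_{29} = F_{28} + F_{27} = 317811 + 196418 = 514229
F_{30} = F_{29} + F_{28} = 514229 + 317811 = 832040
F_{31} = F_{30} + F_{29} = 832040 + 514229 = 1346269
F_{32} = F_{31} + F_{30} = 1346269 + 832040 = 2178309
F_{33} = F_{32} + F_{31} = 2178309 + 1346269 = 3524578
F_{34} = F_{33} + F_{32} = 3524578 + 2178309 = 5702887

5702887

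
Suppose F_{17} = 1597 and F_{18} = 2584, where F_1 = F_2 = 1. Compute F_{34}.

By the doubling identity F_{2k} = F_k(2F_{k+1} − F_k): F_{34} = 1597·(2·2584 − 1597) = 1597·3571 = 5702887.

5702887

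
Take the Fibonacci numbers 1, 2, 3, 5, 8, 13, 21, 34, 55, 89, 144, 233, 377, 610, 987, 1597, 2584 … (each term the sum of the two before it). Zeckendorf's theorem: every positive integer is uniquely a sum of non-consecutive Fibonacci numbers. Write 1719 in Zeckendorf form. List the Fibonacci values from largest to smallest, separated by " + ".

Greedily peel off the largest Fibonacci term at each step:
largest Fibonacci ≤ 1719 is 1597; 1719 − 1597 = 122
largest Fibonacci ≤ 122 is 89; 122 − 89 = 33
largest Fibonacci ≤ 33 is 21; 33 − 21 = 12
largest Fibonacci ≤ 12 is 8; 12 − 8 = 4
largest Fibonacci ≤ 4 is 3; 4 − 3 = 1
largest Fibonacci ≤ 1 is 1; 1 − 1 = 0
So 1719 = 1597 + 89 + 21 + 8 + 3 + 1, with no two terms consecutive in the sequence.

1597 + 89 + 21 + 8 + 3 + 1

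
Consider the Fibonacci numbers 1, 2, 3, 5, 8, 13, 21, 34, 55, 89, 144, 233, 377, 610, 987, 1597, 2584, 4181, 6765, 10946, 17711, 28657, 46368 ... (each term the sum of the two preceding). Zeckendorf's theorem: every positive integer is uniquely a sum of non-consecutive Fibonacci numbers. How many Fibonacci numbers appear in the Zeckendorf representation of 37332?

37332 − 28657 = 8675
8675 − 6765 = 1910
1910 − 1597 = 313
313 − 233 = 80
80 − 55 = 25
25 − 21 = 4
4 − 3 = 1
1 − 1 = 0
37332 = 28657 + 6765 + 1597 + 233 + 55 + 21 + 3 + 1, which has 8 terms.

8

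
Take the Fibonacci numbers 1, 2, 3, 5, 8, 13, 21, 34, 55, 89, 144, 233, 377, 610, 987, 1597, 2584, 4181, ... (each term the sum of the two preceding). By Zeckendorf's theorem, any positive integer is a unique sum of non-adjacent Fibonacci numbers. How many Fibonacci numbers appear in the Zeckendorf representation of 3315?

take 2584 (≤ 3315); 3315 − 2584 = 731
take 610 (≤ 731); 731 − 610 = 121
take 89 (≤ 121); 121 − 89 = 32
take 21 (≤ 32); 32 − 21 = 11
take 8 (≤ 11); 11 − 8 = 3
take 3 (≤ 3); 3 − 3 = 0
3315 = 2584 + 610 + 89 + 21 + 8 + 3, which has 6 terms.

6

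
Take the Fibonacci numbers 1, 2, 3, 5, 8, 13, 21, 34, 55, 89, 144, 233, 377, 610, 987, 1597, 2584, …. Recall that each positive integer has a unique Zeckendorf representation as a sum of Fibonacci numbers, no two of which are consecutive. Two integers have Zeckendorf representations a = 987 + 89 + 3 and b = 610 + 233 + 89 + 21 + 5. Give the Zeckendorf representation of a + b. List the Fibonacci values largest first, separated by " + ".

1597 + 377 + 55 + 8

The two numbers are 1079 and 958, so their sum is 2037.
Greedily peel off the largest Fibonacci term at each step:
2037 − 1597 = 440
440 − 377 = 63
63 − 55 = 8
8 − 8 = 0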